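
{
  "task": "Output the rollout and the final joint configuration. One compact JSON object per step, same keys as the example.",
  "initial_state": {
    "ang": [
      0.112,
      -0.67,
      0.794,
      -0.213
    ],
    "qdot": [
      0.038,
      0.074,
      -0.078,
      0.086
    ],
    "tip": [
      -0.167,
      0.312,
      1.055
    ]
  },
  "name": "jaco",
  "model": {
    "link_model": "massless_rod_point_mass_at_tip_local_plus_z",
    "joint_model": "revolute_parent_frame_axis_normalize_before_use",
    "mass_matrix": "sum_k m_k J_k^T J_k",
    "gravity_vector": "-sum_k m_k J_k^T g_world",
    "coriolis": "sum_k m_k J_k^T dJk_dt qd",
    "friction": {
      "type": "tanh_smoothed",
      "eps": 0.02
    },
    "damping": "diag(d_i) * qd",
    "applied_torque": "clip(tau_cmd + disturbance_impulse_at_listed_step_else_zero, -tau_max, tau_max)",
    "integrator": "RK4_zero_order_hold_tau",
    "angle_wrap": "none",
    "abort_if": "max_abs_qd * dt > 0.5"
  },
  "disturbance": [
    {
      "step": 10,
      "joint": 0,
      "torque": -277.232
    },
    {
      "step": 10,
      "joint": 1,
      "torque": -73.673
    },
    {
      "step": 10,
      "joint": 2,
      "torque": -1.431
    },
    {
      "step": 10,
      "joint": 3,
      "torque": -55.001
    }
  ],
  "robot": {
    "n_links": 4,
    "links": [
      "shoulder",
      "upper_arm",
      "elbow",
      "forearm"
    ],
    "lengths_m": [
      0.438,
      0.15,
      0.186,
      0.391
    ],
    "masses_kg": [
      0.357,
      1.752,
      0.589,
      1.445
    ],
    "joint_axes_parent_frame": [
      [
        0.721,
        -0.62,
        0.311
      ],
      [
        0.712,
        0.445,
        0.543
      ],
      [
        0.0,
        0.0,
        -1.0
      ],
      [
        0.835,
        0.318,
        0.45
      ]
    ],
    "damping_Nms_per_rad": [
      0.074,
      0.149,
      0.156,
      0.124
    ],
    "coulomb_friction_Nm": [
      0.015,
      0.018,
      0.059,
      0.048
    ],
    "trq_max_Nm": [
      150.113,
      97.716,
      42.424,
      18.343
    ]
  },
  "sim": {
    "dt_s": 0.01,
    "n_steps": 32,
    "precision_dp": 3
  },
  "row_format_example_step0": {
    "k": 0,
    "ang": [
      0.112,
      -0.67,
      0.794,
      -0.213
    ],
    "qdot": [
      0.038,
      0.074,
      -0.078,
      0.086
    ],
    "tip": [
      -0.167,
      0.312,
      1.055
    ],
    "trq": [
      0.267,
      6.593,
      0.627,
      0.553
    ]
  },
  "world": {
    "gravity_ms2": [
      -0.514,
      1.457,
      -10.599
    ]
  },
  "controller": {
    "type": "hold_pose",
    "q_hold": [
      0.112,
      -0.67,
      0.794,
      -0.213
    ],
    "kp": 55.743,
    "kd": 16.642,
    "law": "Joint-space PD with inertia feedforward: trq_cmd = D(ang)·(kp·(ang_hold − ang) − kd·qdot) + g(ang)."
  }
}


{"k":1,"ang":[0.112,-0.67,0.795,-0.212],"qdot":[0.031,0.08,-0.204,0.053],"tip":[-0.167,0.312,1.055],"trq":[0.718,6.763,0.634,0.665]}
{"k":2,"ang":[0.113,-0.669,0.795,-0.212],"qdot":[0.026,0.075,-0.235,0.031],"tip":[-0.168,0.311,1.056],"trq":[1.115,6.911,0.639,0.764]}
{"k":3,"ang":[0.113,-0.669,0.796,-0.211],"qdot":[0.021,0.069,-0.244,0.015],"tip":[-0.168,0.31,1.056],"trq":[1.462,7.039,0.643,0.848]}
{"k":4,"ang":[0.113,-0.668,0.796,-0.211],"qdot":[0.017,0.063,-0.25,0.004],"tip":[-0.168,0.31,1.056],"trq":[1.767,7.15,0.647,0.92]}
{"k":5,"ang":[0.113,-0.668,0.797,-0.211],"qdot":[0.013,0.058,-0.254,-0.005],"tip":[-0.168,0.31,1.056],"trq":[2.032,7.247,0.651,0.981]}
{"k":6,"ang":[0.114,-0.668,0.797,-0.211],"qdot":[0.009,0.054,-0.258,-0.012],"tip":[-0.169,0.309,1.056],"trq":[2.265,7.33,0.654,1.033]}
{"k":7,"ang":[0.114,-0.668,0.797,-0.21],"qdot":[0.006,0.051,-0.261,-0.017],"tip":[-0.169,0.309,1.056],"trq":[2.467,7.403,0.657,1.078]}
{"k":8,"ang":[0.114,-0.668,0.798,-0.21],"qdot":[0.003,0.048,-0.262,-0.02],"tip":[-0.169,0.309,1.056],"trq":[2.644,7.466,0.66,1.116]}
{"k":9,"ang":[0.114,-0.668,0.798,-0.21],"qdot":[0.001,0.045,-0.263,-0.023],"tip":[-0.169,0.309,1.056],"trq":[2.798,7.521,0.663,1.149]}
{"k":10,"ang":[0.114,-0.668,0.798,-0.21],"qdot":[-0.001,0.042,-0.263,-0.025],"tip":[-0.169,0.309,1.056],"trq":[-150.113,-66.104,-0.766,-18.343]}
{"k":11,"ang":[0.113,-0.691,0.95,-0.197],"qdot":[-0.283,-3.425,22.952,1.651],"tip":[-0.168,0.311,1.056],"trq":[31.787,19.907,1.222,4.699]}
{"k":12,"ang":[0.109,-0.706,1.036,-0.189],"qdot":[-0.469,-0.924,4.914,0.375],"tip":[-0.165,0.317,1.054],"trq":[30.746,17.819,1.27,4.604]}
{"k":13,"ang":[0.104,-0.711,1.048,-0.187],"qdot":[-0.423,-0.474,1.728,0.189],"tip":[-0.162,0.322,1.053],"trq":[27.754,16.536,1.205,4.147]}
{"k":14,"ang":[0.1,-0.713,1.05,-0.186],"qdot":[-0.355,-0.328,0.961,0.119],"tip":[-0.16,0.327,1.051],"trq":[24.778,15.413,1.125,3.692]}
{"k":15,"ang":[0.097,-0.715,1.049,-0.185],"qdot":[-0.289,-0.258,0.778,0.076],"tip":[-0.157,0.33,1.05],"trq":[22.116,14.428,1.052,3.292]}
{"k":16,"ang":[0.094,-0.717,1.048,-0.185],"qdot":[-0.231,-0.212,0.741,0.042],"tip":[-0.156,0.333,1.05],"trq":[19.778,13.565,0.988,2.942]}
{"k":17,"ang":[0.092,-0.718,1.046,-0.184],"qdot":[-0.181,-0.177,0.74,0.017],"tip":[-0.154,0.335,1.049],"trq":[17.732,12.809,0.934,2.635]}
{"k":18,"ang":[0.09,-0.718,1.045,-0.185],"qdot":[-0.138,-0.148,0.746,-0.003],"tip":[-0.153,0.337,1.048],"trq":[15.944,12.149,0.887,2.365]}
{"k":19,"ang":[0.089,-0.719,1.044,-0.185],"qdot":[-0.101,-0.123,0.751,-0.017],"tip":[-0.152,0.338,1.048],"trq":[14.384,11.574,0.847,2.128]}
{"k":20,"ang":[0.088,-0.719,1.042,-0.185],"qdot":[-0.071,-0.102,0.746,-0.028],"tip":[-0.151,0.339,1.048],"trq":[13.02,11.072,0.814,1.919]}
{"k":21,"ang":[0.087,-0.719,1.041,-0.186],"qdot":[-0.045,-0.083,0.734,-0.035],"tip":[-0.15,0.34,1.048],"trq":[11.828,10.635,0.785,1.735]}
{"k":22,"ang":[0.087,-0.719,1.04,-0.186],"qdot":[-0.023,-0.066,0.717,-0.04],"tip":[-0.15,0.34,1.048],"trq":[10.785,10.254,0.761,1.573]}
{"k":23,"ang":[0.087,-0.718,1.039,-0.187],"qdot":[-0.005,-0.052,0.698,-0.043],"tip":[-0.15,0.34,1.048],"trq":[9.874,9.922,0.74,1.431]}
{"k":24,"ang":[0.087,-0.718,1.038,-0.187],"qdot":[0.01,-0.04,0.679,-0.045],"tip":[-0.149,0.34,1.048],"trq":[9.078,9.633,0.723,1.307]}
{"k":25,"ang":[0.087,-0.717,1.037,-0.188],"qdot":[0.023,-0.03,0.659,-0.046],"tip":[-0.149,0.34,1.048],"trq":[8.382,9.381,0.708,1.198]}
{"k":26,"ang":[0.087,-0.717,1.036,-0.189],"qdot":[0.033,-0.021,0.639,-0.046],"tip":[-0.149,0.34,1.048],"trq":[7.775,9.162,0.695,1.104]}
{"k":27,"ang":[0.087,-0.716,1.035,-0.189],"qdot":[0.042,-0.014,0.62,-0.045],"tip":[-0.149,0.339,1.048],"trq":[7.243,8.972,0.685,1.021]}
{"k":28,"ang":[0.088,-0.715,1.034,-0.19],"qdot":[0.049,-0.009,0.602,-0.043],"tip":[-0.149,0.339,1.048],"trq":[6.779,8.808,0.676,0.948]}
{"k":29,"ang":[0.088,-0.715,1.033,-0.191],"qdot":[0.055,-0.004,0.584,-0.042],"tip":[-0.149,0.338,1.049],"trq":[6.373,8.665,0.668,0.885]}
{"k":30,"ang":[0.089,-0.714,1.032,-0.191],"qdot":[0.059,-0.001,0.568,-0.04],"tip":[-0.15,0.338,1.049],"trq":[6.019,8.541,0.662,0.831]}
{"k":31,"ang":[0.089,-0.713,1.031,-0.192],"qdot":[0.063,0.002,0.553,-0.038],"tip":[-0.15,0.337,1.049],"trq":[5.709,8.434,0.657,0.783]}
{"k":32,"ang":[0.09,-0.713,1.03,-0.192],"qdot":[0.065,0.003,0.539,-0.036],"tip":[-0.15,0.336,1.049]}
{"summary": "final ang (rad): 0.090 -0.713 1.030 -0.192"}


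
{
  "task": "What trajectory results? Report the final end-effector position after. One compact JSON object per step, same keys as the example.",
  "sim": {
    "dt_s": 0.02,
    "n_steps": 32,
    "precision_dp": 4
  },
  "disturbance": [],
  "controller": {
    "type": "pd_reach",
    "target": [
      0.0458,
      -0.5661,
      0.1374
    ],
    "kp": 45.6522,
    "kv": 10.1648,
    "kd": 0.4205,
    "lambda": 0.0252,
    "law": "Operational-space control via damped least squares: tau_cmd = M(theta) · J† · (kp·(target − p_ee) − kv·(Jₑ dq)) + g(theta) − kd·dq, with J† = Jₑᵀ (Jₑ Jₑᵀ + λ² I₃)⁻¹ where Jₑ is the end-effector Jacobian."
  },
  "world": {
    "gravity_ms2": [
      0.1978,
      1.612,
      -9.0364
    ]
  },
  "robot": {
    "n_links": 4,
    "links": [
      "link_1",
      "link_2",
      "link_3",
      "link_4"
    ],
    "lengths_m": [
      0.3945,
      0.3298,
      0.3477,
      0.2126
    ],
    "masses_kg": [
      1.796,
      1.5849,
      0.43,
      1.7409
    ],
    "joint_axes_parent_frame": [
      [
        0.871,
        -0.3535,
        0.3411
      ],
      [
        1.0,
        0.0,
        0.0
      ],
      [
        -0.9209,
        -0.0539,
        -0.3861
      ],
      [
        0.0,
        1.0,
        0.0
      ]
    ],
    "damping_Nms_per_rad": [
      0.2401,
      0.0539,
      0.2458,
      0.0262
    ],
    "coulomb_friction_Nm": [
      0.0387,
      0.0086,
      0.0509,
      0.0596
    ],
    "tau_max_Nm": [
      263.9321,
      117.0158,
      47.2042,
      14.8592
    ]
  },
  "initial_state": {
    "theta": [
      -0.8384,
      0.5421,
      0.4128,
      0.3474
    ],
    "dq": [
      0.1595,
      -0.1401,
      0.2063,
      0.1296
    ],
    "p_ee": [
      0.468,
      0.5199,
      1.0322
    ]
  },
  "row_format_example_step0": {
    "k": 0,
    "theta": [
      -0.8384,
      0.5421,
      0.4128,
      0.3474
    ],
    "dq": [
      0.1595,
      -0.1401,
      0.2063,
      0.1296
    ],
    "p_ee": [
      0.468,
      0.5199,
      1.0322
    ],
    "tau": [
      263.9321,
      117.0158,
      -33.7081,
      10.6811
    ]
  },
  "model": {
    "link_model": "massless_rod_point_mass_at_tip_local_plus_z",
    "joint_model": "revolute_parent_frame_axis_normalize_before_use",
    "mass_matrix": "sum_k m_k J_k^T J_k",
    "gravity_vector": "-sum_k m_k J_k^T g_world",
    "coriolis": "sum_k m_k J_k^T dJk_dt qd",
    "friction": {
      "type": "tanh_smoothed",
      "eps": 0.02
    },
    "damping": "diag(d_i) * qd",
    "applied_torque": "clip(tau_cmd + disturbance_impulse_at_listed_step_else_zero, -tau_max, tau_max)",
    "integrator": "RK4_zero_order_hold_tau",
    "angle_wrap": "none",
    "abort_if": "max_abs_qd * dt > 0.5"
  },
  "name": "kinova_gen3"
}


{"k":1,"theta":[-0.7839,0.5021,0.4601,0.4495],"dq":[5.2825,-4.0884,4.1551,10.2057],"p_ee":[0.4681,0.5124,1.0296],"tau":[263.9321,117.0158,-26.809,5.3735]}
{"k":2,"theta":[-0.6385,0.4001,0.6003,0.7084],"dq":[9.0279,-6.0412,9.6943,14.8247],"p_ee":[0.4553,0.4867,1.0149],"tau":[116.2094,62.5183,-14.7113,4.6704]}
{"k":3,"theta":[-0.4565,0.2844,0.8184,0.9772],"dq":[9.1678,-5.4717,12.1346,11.4984],"p_ee":[0.4167,0.4444,0.9861],"tau":[28.955,27.5779,-6.2278,5.3866]}
{"k":4,"theta":[-0.2796,0.1755,1.0557,1.1779],"dq":[8.5736,-5.4783,11.4938,8.7458],"p_ee":[0.3656,0.3921,0.9539],"tau":[-1.9198,13.3461,-0.7125,4.0612]}
{"k":5,"theta":[-0.1146,0.065,1.2751,1.3349],"dq":[7.9577,-5.6046,10.3931,7.2039],"p_ee":[0.3137,0.3333,0.9214],"tau":[-15.3465,5.8617,2.1786,1.8966]}
{"k":6,"theta":[0.0388,-0.0477,1.474,1.4682],"dq":[7.3952,-5.6695,9.4867,6.3085],"p_ee":[0.2654,0.2709,0.8888],"tau":[-21.4006,1.6405,3.2737,-0.238]}
{"k":7,"theta":[0.1817,-0.1611,1.6573,1.5867],"dq":[6.9001,-5.6599,8.872,5.6823],"p_ee":[0.2223,0.207,0.8559],"tau":[-23.515,-0.6426,3.2908,-1.9663]}
{"k":8,"theta":[0.3156,-0.274,1.8307,1.6938],"dq":[6.4849,-5.6139,8.494,5.1222],"p_ee":[0.1845,0.1432,0.8228],"tau":[-23.3693,-1.7383,2.7406,-3.1691]}
{"k":9,"theta":[0.442,-0.386,1.9978,1.7897],"dq":[6.1626,-5.5789,8.2508,4.5265],"p_ee":[0.1519,0.0809,0.7896],"tau":[-22.1203,-2.18,1.9533,-3.8604]}
{"k":10,"theta":[0.563,-0.4977,2.1604,1.8733],"dq":[5.9394,-5.5855,8.0328,3.8632],"p_ee":[0.1239,0.0211,0.7563],"tau":[-20.5877,-2.3285,1.1248,-4.1288]}
{"k":11,"theta":[0.6805,-0.61,2.3181,1.9432],"dq":[5.8092,-5.6303,7.7499,3.1477],"p_ee":[0.1002,-0.0358,0.7231],"tau":[-19.1532,-2.3634,0.3546,-4.0963]}
{"k":12,"theta":[0.7961,-0.7232,2.4689,1.9987],"dq":[5.7577,-5.6762,7.3424,2.4142],"p_ee":[0.0801,-0.0894,0.6901],"tau":[-17.8784,-2.3326,-0.3312,-3.8849]}
{"k":13,"theta":[0.9114,-0.8368,2.6101,2.0398],"dq":[5.7678,-5.6661,6.7723,1.6994],"p_ee":[0.0633,-0.1397,0.6573],"tau":[-16.9083,-2.2451,-0.957,-3.5969]}
{"k":14,"theta":[1.0272,-0.949,2.738,2.0672],"dq":[5.8158,-5.5333,6.0208,1.0471],"p_ee":[0.0494,-0.1868,0.6246],"tau":[-16.8169,-2.1596,-1.545,-3.3135]}
{"k":15,"theta":[1.144,-1.0568,2.8493,2.0827],"dq":[5.8622,-5.2173,5.1106,0.516],"p_ee":[0.0379,-0.2309,0.5917],"tau":[-18.3466,-2.218,-2.0538,-3.0981]}
{"k":16,"theta":[1.2612,-1.1561,2.9416,2.0893],"dq":[5.8536,-4.6931,4.1301,0.1614],"p_ee":[0.0288,-0.2723,0.5583],"tau":[-21.5883,-2.5599,-2.4095,-2.9891]}
{"k":17,"theta":[1.3772,-1.2431,3.0148,2.0908],"dq":[5.7459,-3.9966,3.205,-0.0004],"p_ee":[0.0218,-0.3111,0.5243],"tau":[-25.7813,-3.2148,-2.6049,-2.9927]}
{"k":18,"theta":[1.4899,-1.3152,3.071,2.0907],"dq":[5.5236,-3.208,2.4313,-0.0004],"p_ee":[0.0167,-0.3473,0.4897],"tau":[-29.9889,-4.1107,-2.7061,-3.0917]}
{"k":19,"theta":[1.5972,-1.3713,3.1136,2.0914],"dq":[5.202,-2.4141,1.8336,0.0635],"p_ee":[0.0134,-0.3807,0.4549],"tau":[-33.5989,-5.1312,-2.785,-3.2064]}
{"k":20,"theta":[1.6973,-1.4121,3.1458,2.0936],"dq":[4.8052,-1.6785,1.3957,0.156],"p_ee":[0.0118,-0.4113,0.4202],"tau":[-36.3907,-6.1817,-2.8741,-3.3221]}
{"k":21,"theta":[1.7889,-1.4392,3.1705,2.0977],"dq":[4.3614,-1.0399,1.0815,0.2487],"p_ee":[0.0117,-0.439,0.3864],"tau":[-38.3424,-7.1782,-2.9749,-3.4229]}
{"k":22,"theta":[1.8715,-1.4547,3.1898,2.1035],"dq":[3.8976,-0.5161,0.8544,0.3247],"p_ee":[0.0129,-0.4638,0.3537],"tau":[-39.5263,-8.0544,-3.0733,-3.4978]}
{"k":23,"theta":[1.9448,-1.4609,3.2052,2.1105],"dq":[3.4367,-0.1097,0.685,0.3777],"p_ee":[0.015,-0.4855,0.3228],"tau":[-40.0496,-8.7653,-3.1528,-3.5426]}
{"k":24,"theta":[2.0091,-1.46,3.2176,2.1184],"dq":[2.9963,0.1849,0.5535,0.4066],"p_ee":[0.0179,-0.5045,0.2939],"tau":[-40.0285,-9.2848,-3.2012,-3.557]}
{"k":25,"theta":[2.065,-1.4543,3.2276,2.1266],"dq":[2.588,0.3823,0.4453,0.4133],"p_ee":[0.0214,-0.5206,0.2673],"tau":[-39.5726,-9.6109,-3.2125,-3.5436]}
{"k":26,"theta":[2.113,-1.4454,3.2356,2.1347],"dq":[2.2181,0.4986,0.3522,0.4012],"p_ee":[0.0251,-0.5343,0.2432],"tau":[-38.784,-9.7555,-3.1865,-3.5063]}
{"k":27,"theta":[2.154,-1.4349,3.2418,2.1425],"dq":[1.8892,0.5502,0.2698,0.3741],"p_ee":[0.029,-0.5457,0.2217],"tau":[-37.7544,-9.7403,-3.1271,-3.4496]}
{"k":28,"theta":[2.1889,-1.4239,3.2465,2.1496],"dq":[1.6009,0.5525,0.1963,0.3362],"p_ee":[0.0328,-0.5551,0.2026],"tau":[-36.5634,-9.5928,-3.04,-3.3787]}
{"k":29,"theta":[2.2184,-1.4131,3.2497,2.1559],"dq":[1.3506,0.5194,0.1307,0.2916],"p_ee":[0.0364,-0.5627,0.1861],"tau":[-35.2779,-9.3422,-2.9323,-3.2983]}
{"k":30,"theta":[2.2432,-1.4033,3.2518,2.1612],"dq":[1.1348,0.4626,0.073,0.2438],"p_ee":[0.0398,-0.5688,0.1719],"tau":[-33.9527,-9.0166,-2.8107,-3.2128]}
{"k":31,"theta":[2.2641,-1.3948,3.2527,2.1656],"dq":[0.9497,0.3918,0.0237,0.1958],"p_ee":[0.0428,-0.5735,0.1598],"tau":[-32.6313,-8.6419,-2.6816,-3.1259]}
{"k":32,"theta":[2.2815,-1.3877,3.2529,2.1691],"dq":[0.7908,0.3118,-0.0061,0.1506],"p_ee":[0.0454,-0.5772,0.1498]}
{"summary": "final p_ee position (m): 0.0454 -0.5772 0.1498"}


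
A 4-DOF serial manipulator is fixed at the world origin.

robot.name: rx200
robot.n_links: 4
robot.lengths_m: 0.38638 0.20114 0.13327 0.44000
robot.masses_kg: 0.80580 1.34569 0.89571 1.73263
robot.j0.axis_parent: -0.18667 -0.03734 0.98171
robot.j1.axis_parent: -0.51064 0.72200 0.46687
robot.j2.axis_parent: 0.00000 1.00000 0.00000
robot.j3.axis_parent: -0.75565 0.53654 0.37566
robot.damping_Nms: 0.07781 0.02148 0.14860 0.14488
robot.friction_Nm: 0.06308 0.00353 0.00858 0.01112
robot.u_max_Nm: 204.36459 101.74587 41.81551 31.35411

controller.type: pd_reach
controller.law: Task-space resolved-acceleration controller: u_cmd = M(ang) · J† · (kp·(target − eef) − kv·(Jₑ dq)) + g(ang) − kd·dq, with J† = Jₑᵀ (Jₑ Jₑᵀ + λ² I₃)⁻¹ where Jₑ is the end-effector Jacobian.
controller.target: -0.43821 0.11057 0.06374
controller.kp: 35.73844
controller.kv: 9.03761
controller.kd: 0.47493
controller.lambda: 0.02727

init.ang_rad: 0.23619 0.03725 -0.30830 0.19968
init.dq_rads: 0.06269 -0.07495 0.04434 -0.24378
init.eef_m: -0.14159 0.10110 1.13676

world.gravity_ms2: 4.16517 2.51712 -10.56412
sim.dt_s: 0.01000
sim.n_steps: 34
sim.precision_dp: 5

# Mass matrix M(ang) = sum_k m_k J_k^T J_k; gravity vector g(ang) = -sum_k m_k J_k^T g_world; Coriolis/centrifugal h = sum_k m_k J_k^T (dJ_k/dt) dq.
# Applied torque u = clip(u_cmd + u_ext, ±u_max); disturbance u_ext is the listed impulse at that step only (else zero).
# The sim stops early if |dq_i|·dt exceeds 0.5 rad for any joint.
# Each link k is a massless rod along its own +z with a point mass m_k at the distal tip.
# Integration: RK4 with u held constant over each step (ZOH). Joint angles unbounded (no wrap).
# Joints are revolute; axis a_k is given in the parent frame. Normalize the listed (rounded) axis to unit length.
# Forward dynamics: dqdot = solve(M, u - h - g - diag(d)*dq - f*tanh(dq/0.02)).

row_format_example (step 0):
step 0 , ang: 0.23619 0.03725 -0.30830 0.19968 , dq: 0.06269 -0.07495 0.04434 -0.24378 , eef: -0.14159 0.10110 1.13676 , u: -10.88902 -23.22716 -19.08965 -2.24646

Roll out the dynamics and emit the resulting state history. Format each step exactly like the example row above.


step 1 , ang: 0.20982 0.04042 -0.32080 0.20311 , dq: -5.28831 0.70575 -2.52131 0.87901 , eef: -0.14280 0.10016 1.13588 , u: -8.12336 -21.85711 -16.36674 -3.11198
step 2 , ang: 0.13824 0.04972 -0.35477 0.21497 , dq: -9.00088 1.17236 -4.26877 1.40311 , eef: -0.14526 0.09960 1.13323 , u: -5.96824 -20.04137 -14.39126 -3.96694
step 3 , ang: 0.03515 0.06358 -0.40384 0.22832 , dq: -11.59035 1.61538 -5.53286 1.18201 , eef: -0.14867 0.09926 1.12904 , u: -3.89013 -17.25882 -12.63297 -4.60592
step 4 , ang: -0.08908 0.08248 -0.46373 0.23587 , dq: -13.21337 2.16910 -6.41775 0.27037 , eef: -0.15285 0.09908 1.12341 , u: -1.64295 -13.16187 -10.81766 -4.97896
step 5 , ang: -0.22468 0.10797 -0.53088 0.23159 , dq: -13.84566 2.91787 -6.97334 -1.12770 , eef: -0.15767 0.09905 1.11643 , u: 0.79255 -8.32945 -8.98653 -5.11503
step 6 , ang: -0.36140 0.14200 -0.60227 0.21245 , dq: -13.42822 3.86634 -7.27443 -2.63665 , eef: -0.16305 0.09921 1.10812 , u: 3.05561 -4.46340 -7.45783 -5.11791
step 7 , ang: -0.48918 0.18585 -0.67582 0.17980 , dq: -12.08687 4.87320 -7.43227 -3.78474 , eef: -0.16884 0.09959 1.09842 , u: 4.49661 -2.98853 -6.46457 -5.13385
step 8 , ang: -0.60084 0.23898 -0.75066 0.13896 , dq: -10.25131 5.72547 -7.55774 -4.27554 , eef: -0.17489 0.10011 1.08725 , u: 4.87333 -3.49250 -5.86247 -5.23735
step 9 , ang: -0.69397 0.29923 -0.82685 0.09646 , dq: -8.41402 6.30573 -7.71087 -4.14776 , eef: -0.18109 0.10069 1.07458 , u: 4.50887 -4.69768 -5.37993 -5.38633
step 10 , ang: -0.77009 0.36393 -0.90473 0.05740 , dq: -6.85733 6.62069 -7.89015 -3.62189 , eef: -0.18742 0.10123 1.06053 , u: 3.80566 -5.79281 -4.86671 -5.49682
step 11 , ang: -0.83241 0.43069 -0.98442 0.02464 , dq: -5.64886 6.72571 -8.06184 -2.91204 , eef: -0.19391 0.10165 1.04527 , u: 3.00181 -6.51792 -4.28209 -5.50973
step 12 , ang: -0.88426 0.49772 -1.06565 -0.00076 , dq: -4.75183 6.67490 -8.18969 -2.16637 , eef: -0.20062 0.10192 1.02899 , u: 2.20275 -6.86422 -3.62802 -5.40129
step 13 , ang: -0.92842 0.56367 -1.14785 -0.01892 , dq: -4.10227 6.50963 -8.24882 -1.47535 , eef: -0.20764 0.10203 1.01187 , u: 1.45090 -6.89586 -2.91591 -5.17125
step 14 , ang: -0.96706 0.62754 -1.23027 -0.03066 , dq: -3.64043 6.26098 -8.22872 -0.88971 , eef: -0.21502 0.10197 0.99409 , u: 0.76467 -6.68563 -2.15652 -4.83194
step 15 , ang: -1.00180 0.68864 -1.31210 -0.03718 , dq: -3.31859 5.95358 -8.13114 -0.43321 , eef: -0.22281 0.10178 0.97577 , u: 0.15389 -6.29745 -1.35826 -4.40162
step 16 , ang: -1.03386 0.74646 -1.39263 -0.03980 , dq: -3.10037 5.60786 -7.96612 -0.11110 , eef: -0.23102 0.10146 0.95701 , u: -0.37545 -5.78328 -0.52783 -3.90049
step 17 , ang: -1.06413 0.80072 -1.47123 -0.03984 , dq: -2.95861 5.24045 -7.74711 0.08277 , eef: -0.23966 0.10106 0.93789 , u: -0.82065 -5.18416 0.32867 -3.34665
step 18 , ang: -1.09326 0.85126 -1.54743 -0.03852 , dq: -2.87213 4.86530 -7.48889 0.16278 , eef: -0.24868 0.10060 0.91843 , u: -1.18130 -4.53169 1.20569 -2.75758
step 19 , ang: -1.12173 0.89806 -1.62093 -0.03688 , dq: -2.82401 4.49378 -7.20549 0.14794 , eef: -0.25805 0.10011 0.89868 , u: -1.45887 -3.84971 2.09791 -2.14915
step 20 , ang: -1.14984 0.94121 -1.69151 -0.03578 , dq: -2.80101 4.13398 -6.90787 0.05741 , eef: -0.26769 0.09962 0.87864 , u: -1.65742 -3.15613 2.99967 -1.53260
step 21 , ang: -1.17780 0.98084 -1.75909 -0.03587 , dq: -2.79196 3.79220 -6.60549 -0.08877 , eef: -0.27754 0.09916 0.85831 , u: -1.78166 -2.46421 3.90589 -0.91830
step 22 , ang: -1.20569 1.01716 -1.82364 -0.03763 , dq: -2.78828 3.47150 -6.30416 -0.27376 , eef: -0.28750 0.09873 0.83772 , u: -1.83838 -1.78379 4.81108 -0.31196
step 23 , ang: -1.23355 1.05038 -1.88521 -0.04137 , dq: -2.78321 3.17282 -6.00755 -0.48328 , eef: -0.29750 0.09836 0.81685 , u: -1.83520 -1.12236 5.71000 0.28299
step 24 , ang: -1.26131 1.08073 -1.94384 -0.04727 , dq: -2.77106 2.89627 -5.71887 -0.70387 , eef: -0.30744 0.09805 0.79572 , u: -1.77924 -0.48563 6.59819 0.86265
step 25 , ang: -1.28889 1.10841 -1.99964 -0.05539 , dq: -2.74730 2.64072 -5.44036 -0.92417 , eef: -0.31724 0.09780 0.77435 , u: -1.67765 0.12186 7.47163 1.42372
step 26 , ang: -1.31617 1.13363 -2.05271 -0.06566 , dq: -2.70844 2.40406 -5.17351 -1.13481 , eef: -0.32682 0.09761 0.75275 , u: -1.53765 0.69639 8.32667 1.96332
step 27 , ang: -1.34296 1.15657 -2.10317 -0.07796 , dq: -2.65192 2.18343 -4.91918 -1.32842 , eef: -0.33608 0.09747 0.73095 , u: -1.36672 1.23476 9.15998 2.47884
step 28 , ang: -1.36909 1.17736 -2.15114 -0.09209 , dq: -2.57604 1.97536 -4.67769 -1.49955 , eef: -0.34496 0.09738 0.70899 , u: -1.17284 1.73403 9.96857 2.96788
step 29 , ang: -1.39436 1.19612 -2.19677 -0.10780 , dq: -2.47990 1.77601 -4.44880 -1.64456 , eef: -0.35338 0.09731 0.68691 , u: -0.96492 2.19148 10.74973 3.42831
step 30 , ang: -1.41857 1.21290 -2.24016 -0.12483 , dq: -2.36347 1.58134 -4.23175 -1.76155 , eef: -0.36129 0.09727 0.66474 , u: -0.75312 2.60446 11.50097 3.85831
step 31 , ang: -1.44152 1.22774 -2.28144 -0.14289 , dq: -2.22757 1.38728 -4.02525 -1.85021 , eef: -0.36863 0.09722 0.64253 , u: -0.54928 2.97057 12.21991 4.25641
step 32 , ang: -1.46301 1.24063 -2.32069 -0.16170 , dq: -2.07403 1.19002 -3.82755 -1.91178 , eef: -0.37535 0.09714 0.62034 , u: -0.36703 3.28781 12.90421 4.62159
step 33 , ang: -1.48290 1.25151 -2.35799 -0.18101 , dq: -1.90583 0.98628 -3.63647 -1.94888 , eef: -0.38142 0.09704 0.59823 , u: -0.22150 3.55497 13.55133 4.95333
step 34 , ang: -1.50105 1.26030 -2.39341 -0.20059 , dq: -1.72727 0.77372 -3.44965 -1.96538 , eef: -0.38680 0.09687 0.57625


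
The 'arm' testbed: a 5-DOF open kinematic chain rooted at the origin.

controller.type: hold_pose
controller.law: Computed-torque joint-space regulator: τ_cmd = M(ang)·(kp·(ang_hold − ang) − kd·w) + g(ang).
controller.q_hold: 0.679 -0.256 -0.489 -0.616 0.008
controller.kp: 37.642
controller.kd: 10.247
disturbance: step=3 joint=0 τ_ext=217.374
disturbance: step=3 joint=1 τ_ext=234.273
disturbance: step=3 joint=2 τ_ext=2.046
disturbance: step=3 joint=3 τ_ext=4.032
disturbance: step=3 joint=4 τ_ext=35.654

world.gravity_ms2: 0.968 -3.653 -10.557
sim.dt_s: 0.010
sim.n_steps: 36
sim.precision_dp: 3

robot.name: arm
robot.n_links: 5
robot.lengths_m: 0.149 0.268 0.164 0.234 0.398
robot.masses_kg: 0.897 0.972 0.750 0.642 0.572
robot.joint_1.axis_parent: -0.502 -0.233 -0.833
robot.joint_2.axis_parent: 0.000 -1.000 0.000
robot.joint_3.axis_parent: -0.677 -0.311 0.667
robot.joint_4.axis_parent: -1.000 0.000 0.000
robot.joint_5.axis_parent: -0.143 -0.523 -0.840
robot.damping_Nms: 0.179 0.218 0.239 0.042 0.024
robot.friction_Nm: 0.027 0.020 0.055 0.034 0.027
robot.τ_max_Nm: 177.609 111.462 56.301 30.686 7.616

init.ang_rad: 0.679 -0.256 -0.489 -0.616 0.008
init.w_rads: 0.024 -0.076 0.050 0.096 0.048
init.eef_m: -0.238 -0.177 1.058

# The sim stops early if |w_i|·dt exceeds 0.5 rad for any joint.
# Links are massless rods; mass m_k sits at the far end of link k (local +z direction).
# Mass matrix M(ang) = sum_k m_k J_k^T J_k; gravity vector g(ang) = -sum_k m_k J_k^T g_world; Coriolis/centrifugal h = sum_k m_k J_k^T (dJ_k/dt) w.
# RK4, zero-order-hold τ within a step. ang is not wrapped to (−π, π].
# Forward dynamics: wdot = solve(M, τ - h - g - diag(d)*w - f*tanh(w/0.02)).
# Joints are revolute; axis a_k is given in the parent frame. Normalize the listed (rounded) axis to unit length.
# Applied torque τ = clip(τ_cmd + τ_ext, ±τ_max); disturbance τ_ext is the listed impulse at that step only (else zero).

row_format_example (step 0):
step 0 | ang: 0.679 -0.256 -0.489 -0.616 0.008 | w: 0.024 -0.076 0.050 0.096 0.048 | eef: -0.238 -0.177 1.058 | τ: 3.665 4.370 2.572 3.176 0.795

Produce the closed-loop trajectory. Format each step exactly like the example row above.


step 1 | ang: 0.679 -0.257 -0.489 -0.615 0.008 | w: 0.027 -0.069 0.025 0.103 0.018 | eef: -0.237 -0.177 1.059 | τ: 3.655 4.338 2.603 3.207 0.797
step 2 | ang: 0.680 -0.257 -0.489 -0.614 0.008 | w: 0.019 -0.059 0.031 0.085 0.023 | eef: -0.236 -0.176 1.059 | τ: 3.645 4.307 2.631 3.236 0.798
step 3 | ang: 0.680 -0.258 -0.488 -0.613 0.008 | w: 0.013 -0.049 0.033 0.071 0.024 | eef: -0.236 -0.176 1.060 | τ: 177.609 111.462 4.704 7.297 7.616
step 4 | ang: 0.780 -0.304 -0.656 -0.475 -0.214 | w: 20.016 -9.242 -31.986 27.772 -39.045 | eef: -0.235 -0.172 1.057 | τ: -14.686 -7.553 2.574 3.130 0.045
step 5 | ang: 0.954 -0.382 -0.897 -0.241 -0.487 | w: 14.853 -6.337 -17.297 19.164 -18.568 | eef: -0.233 -0.161 1.048 | τ: -13.079 -8.238 4.257 4.415 0.388
step 6 | ang: 1.083 -0.433 -1.025 -0.082 -0.628 | w: 11.101 -4.041 -9.306 13.079 -10.895 | eef: -0.233 -0.150 1.038 | τ: -11.742 -8.102 5.649 4.779 0.723
step 7 | ang: 1.179 -0.466 -1.095 0.027 -0.719 | w: 8.409 -2.494 -5.238 9.148 -7.686 | eef: -0.232 -0.140 1.029 | τ: -10.649 -7.520 6.597 4.733 0.966
step 8 | ang: 1.253 -0.485 -1.136 0.104 -0.786 | w: 6.388 -1.455 -3.054 6.518 -5.943 | eef: -0.232 -0.130 1.022 | τ: -9.708 -6.753 7.124 4.485 1.117
step 9 | ang: 1.309 -0.496 -1.159 0.159 -0.840 | w: 4.831 -0.749 -1.788 4.666 -4.751 | eef: -0.232 -0.122 1.015 | τ: -8.861 -5.950 7.311 4.138 1.198
step 10 | ang: 1.351 -0.501 -1.172 0.199 -0.883 | w: 3.614 -0.269 -0.994 3.310 -3.808 | eef: -0.231 -0.114 1.011 | τ: -8.080 -5.182 7.245 3.749 1.229
step 11 | ang: 1.382 -0.502 -1.179 0.226 -0.917 | w: 2.655 0.056 -0.457 2.291 -2.999 | eef: -0.229 -0.106 1.008 | τ: -7.351 -4.474 7.001 3.348 1.229
step 12 | ang: 1.404 -0.500 -1.182 0.245 -0.943 | w: 1.898 0.270 -0.069 1.513 -2.274 | eef: -0.227 -0.099 1.006 | τ: -6.665 -3.825 6.638 2.953 1.209
step 13 | ang: 1.420 -0.497 -1.181 0.257 -0.963 | w: 1.297 0.410 0.194 0.962 -1.561 | eef: -0.225 -0.092 1.006 | τ: -6.020 -3.233 6.213 2.574 1.180
step 14 | ang: 1.431 -0.492 -1.178 0.265 -0.975 | w: 0.809 0.501 0.397 0.540 -0.905 | eef: -0.223 -0.086 1.007 | τ: -5.412 -2.686 5.756 2.216 1.147
step 15 | ang: 1.437 -0.487 -1.173 0.268 -0.981 | w: 0.409 0.556 0.563 0.207 -0.309 | eef: -0.220 -0.080 1.009 | τ: -4.840 -2.178 5.286 1.881 1.114
step 16 | ang: 1.439 -0.481 -1.167 0.269 -0.981 | w: 0.080 0.587 0.697 -0.053 0.227 | eef: -0.217 -0.074 1.011 | τ: -4.304 -1.700 4.821 1.568 1.082
step 17 | ang: 1.439 -0.475 -1.160 0.268 -0.977 | w: -0.172 0.592 0.795 -0.231 0.697 | eef: -0.213 -0.069 1.014 | τ: -3.806 -1.249 4.373 1.274 1.057
step 18 | ang: 1.436 -0.469 -1.151 0.265 -0.968 | w: -0.381 0.585 0.871 -0.368 1.120 | eef: -0.210 -0.064 1.018 | τ: -3.342 -0.818 3.951 1.004 1.033
step 19 | ang: 1.431 -0.463 -1.142 0.260 -0.955 | w: -0.555 0.570 0.929 -0.475 1.497 | eef: -0.206 -0.059 1.023 | τ: -2.908 -0.408 3.559 0.758 1.011
step 20 | ang: 1.425 -0.458 -1.133 0.255 -0.938 | w: -0.702 0.551 0.970 -0.557 1.833 | eef: -0.203 -0.054 1.027 | τ: -2.505 -0.015 3.199 0.534 0.989
step 21 | ang: 1.417 -0.452 -1.123 0.249 -0.918 | w: -0.825 0.529 0.996 -0.618 2.128 | eef: -0.199 -0.050 1.032 | τ: -2.131 0.359 2.872 0.332 0.969
step 22 | ang: 1.409 -0.447 -1.113 0.243 -0.896 | w: -0.926 0.504 1.009 -0.665 2.384 | eef: -0.195 -0.046 1.037 | τ: -1.785 0.715 2.577 0.150 0.948
step 23 | ang: 1.399 -0.442 -1.103 0.236 -0.871 | w: -1.010 0.478 1.011 -0.699 2.605 | eef: -0.191 -0.042 1.042 | τ: -1.465 1.054 2.315 -0.012 0.928
step 24 | ang: 1.388 -0.438 -1.093 0.229 -0.844 | w: -1.078 0.452 1.003 -0.724 2.791 | eef: -0.188 -0.038 1.048 | τ: -1.171 1.375 2.083 -0.155 0.908
step 25 | ang: 1.377 -0.433 -1.083 0.222 -0.815 | w: -1.133 0.426 0.988 -0.742 2.945 | eef: -0.184 -0.035 1.053 | τ: -0.901 1.677 1.881 -0.280 0.887
step 26 | ang: 1.366 -0.429 -1.073 0.214 -0.785 | w: -1.176 0.400 0.965 -0.755 3.068 | eef: -0.181 -0.031 1.058 | τ: -0.653 1.962 1.706 -0.389 0.867
step 27 | ang: 1.354 -0.425 -1.064 0.207 -0.754 | w: -1.208 0.375 0.938 -0.766 3.164 | eef: -0.178 -0.028 1.063 | τ: -0.427 2.228 1.557 -0.481 0.846
step 28 | ang: 1.342 -0.422 -1.054 0.199 -0.722 | w: -1.231 0.351 0.907 -0.774 3.233 | eef: -0.174 -0.025 1.068 | τ: -0.221 2.477 1.432 -0.558 0.825
step 29 | ang: 1.329 -0.418 -1.046 0.191 -0.689 | w: -1.246 0.327 0.874 -0.782 3.278 | eef: -0.171 -0.022 1.073 | τ: -0.033 2.707 1.328 -0.620 0.803
step 30 | ang: 1.317 -0.415 -1.037 0.183 -0.656 | w: -1.254 0.306 0.839 -0.789 3.301 | eef: -0.169 -0.019 1.077 | τ: 0.138 2.921 1.245 -0.669 0.782
step 31 | ang: 1.304 -0.412 -1.029 0.176 -0.623 | w: -1.257 0.285 0.803 -0.796 3.304 | eef: -0.166 -0.016 1.082 | τ: 0.293 3.117 1.180 -0.705 0.762
step 32 | ang: 1.292 -0.409 -1.021 0.168 -0.590 | w: -1.254 0.265 0.767 -0.804 3.289 | eef: -0.164 -0.014 1.086 | τ: 0.433 3.297 1.132 -0.728 0.741
step 33 | ang: 1.279 -0.407 -1.014 0.160 -0.557 | w: -1.246 0.247 0.732 -0.812 3.259 | eef: -0.161 -0.012 1.090 | τ: 0.560 3.462 1.099 -0.740 0.721
step 34 | ang: 1.267 -0.404 -1.006 0.151 -0.525 | w: -1.235 0.231 0.697 -0.821 3.214 | eef: -0.159 -0.009 1.094 | τ: 0.676 3.611 1.079 -0.742 0.702
step 35 | ang: 1.255 -0.402 -1.000 0.143 -0.493 | w: -1.220 0.215 0.664 -0.830 3.156 | eef: -0.158 -0.007 1.097 | τ: 0.780 3.746 1.072 -0.733 0.684
step 36 | ang: 1.243 -0.400 -0.993 0.135 -0.462 | w: -1.202 0.201 0.632 -0.839 3.088 | eef: -0.156 -0.006 1.100


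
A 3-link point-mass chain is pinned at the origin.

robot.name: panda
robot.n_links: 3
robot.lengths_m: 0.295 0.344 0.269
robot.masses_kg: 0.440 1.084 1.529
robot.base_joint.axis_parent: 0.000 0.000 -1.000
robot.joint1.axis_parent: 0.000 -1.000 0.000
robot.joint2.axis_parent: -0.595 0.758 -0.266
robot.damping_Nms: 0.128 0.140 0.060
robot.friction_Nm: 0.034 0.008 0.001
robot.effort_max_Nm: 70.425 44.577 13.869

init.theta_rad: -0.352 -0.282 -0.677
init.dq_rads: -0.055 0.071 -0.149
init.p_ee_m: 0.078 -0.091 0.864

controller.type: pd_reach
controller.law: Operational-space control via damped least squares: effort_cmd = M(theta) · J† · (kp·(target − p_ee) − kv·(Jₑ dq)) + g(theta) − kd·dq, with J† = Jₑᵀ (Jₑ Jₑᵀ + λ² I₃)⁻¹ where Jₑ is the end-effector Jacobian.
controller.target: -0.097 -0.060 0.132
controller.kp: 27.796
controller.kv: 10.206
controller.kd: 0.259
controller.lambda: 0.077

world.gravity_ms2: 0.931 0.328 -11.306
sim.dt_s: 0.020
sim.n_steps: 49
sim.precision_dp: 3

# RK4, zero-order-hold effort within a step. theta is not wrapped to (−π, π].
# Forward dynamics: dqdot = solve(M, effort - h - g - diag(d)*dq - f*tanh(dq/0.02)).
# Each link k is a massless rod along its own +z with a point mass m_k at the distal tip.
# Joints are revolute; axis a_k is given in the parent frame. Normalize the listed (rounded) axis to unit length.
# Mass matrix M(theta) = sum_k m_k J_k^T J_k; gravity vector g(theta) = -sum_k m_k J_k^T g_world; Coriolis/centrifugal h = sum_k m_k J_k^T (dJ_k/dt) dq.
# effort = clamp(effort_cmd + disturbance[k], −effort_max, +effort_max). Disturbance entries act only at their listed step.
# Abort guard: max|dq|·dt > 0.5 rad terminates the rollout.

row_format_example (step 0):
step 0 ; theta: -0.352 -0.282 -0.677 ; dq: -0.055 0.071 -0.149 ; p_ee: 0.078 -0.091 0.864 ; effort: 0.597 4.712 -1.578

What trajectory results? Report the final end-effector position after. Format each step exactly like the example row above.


step 1 ; theta: -0.360 -0.281 -0.690 ; dq: -0.746 0.016 -1.124 ; p_ee: 0.077 -0.093 0.862 ; effort: 0.613 4.452 -0.717
step 2 ; theta: -0.377 -0.281 -0.718 ; dq: -0.904 -0.031 -1.726 ; p_ee: 0.075 -0.098 0.859 ; effort: 0.542 4.112 -0.085
step 3 ; theta: -0.395 -0.282 -0.757 ; dq: -0.870 -0.062 -2.136 ; p_ee: 0.074 -0.104 0.854 ; effort: 0.463 3.732 0.414
step 4 ; theta: -0.411 -0.284 -0.803 ; dq: -0.764 -0.082 -2.438 ; p_ee: 0.073 -0.112 0.848 ; effort: 0.400 3.326 0.830
step 5 ; theta: -0.425 -0.286 -0.854 ; dq: -0.624 -0.101 -2.677 ; p_ee: 0.071 -0.121 0.840 ; effort: 0.357 2.896 1.193
step 6 ; theta: -0.435 -0.288 -0.909 ; dq: -0.453 -0.126 -2.878 ; p_ee: 0.069 -0.130 0.831 ; effort: 0.332 2.454 1.521
step 7 ; theta: -0.442 -0.291 -0.968 ; dq: -0.254 -0.164 -3.057 ; p_ee: 0.068 -0.140 0.821 ; effort: 0.320 2.021 1.825
step 8 ; theta: -0.445 -0.295 -1.031 ; dq: -0.030 -0.219 -3.222 ; p_ee: 0.066 -0.150 0.810 ; effort: 0.320 1.629 2.112
step 9 ; theta: -0.443 -0.300 -1.097 ; dq: 0.161 -0.279 -3.381 ; p_ee: 0.064 -0.160 0.798 ; effort: 0.350 1.326 2.385
step 10 ; theta: -0.438 -0.306 -1.166 ; dq: 0.372 -0.354 -3.527 ; p_ee: 0.063 -0.170 0.784 ; effort: 0.384 1.112 2.645
step 11 ; theta: -0.428 -0.314 -1.238 ; dq: 0.592 -0.440 -3.658 ; p_ee: 0.061 -0.179 0.769 ; effort: 0.420 1.009 2.892
step 12 ; theta: -0.414 -0.324 -1.312 ; dq: 0.798 -0.528 -3.771 ; p_ee: 0.059 -0.187 0.752 ; effort: 0.460 1.030 3.127
step 13 ; theta: -0.396 -0.335 -1.388 ; dq: 0.979 -0.610 -3.864 ; p_ee: 0.057 -0.195 0.735 ; effort: 0.501 1.163 3.348
step 14 ; theta: -0.375 -0.348 -1.466 ; dq: 1.126 -0.676 -3.933 ; p_ee: 0.056 -0.202 0.717 ; effort: 0.539 1.390 3.557
step 15 ; theta: -0.352 -0.362 -1.545 ; dq: 1.237 -0.720 -3.978 ; p_ee: 0.054 -0.207 0.698 ; effort: 0.571 1.683 3.754
step 16 ; theta: -0.326 -0.376 -1.625 ; dq: 1.313 -0.736 -4.001 ; p_ee: 0.051 -0.212 0.678 ; effort: 0.594 2.014 3.938
step 17 ; theta: -0.299 -0.391 -1.705 ; dq: 1.360 -0.720 -4.003 ; p_ee: 0.049 -0.215 0.658 ; effort: 0.606 2.358 4.109
step 18 ; theta: -0.272 -0.405 -1.785 ; dq: 1.384 -0.672 -3.988 ; p_ee: 0.047 -0.218 0.638 ; effort: 0.607 2.692 4.264
step 19 ; theta: -0.244 -0.417 -1.865 ; dq: 1.393 -0.591 -3.958 ; p_ee: 0.044 -0.219 0.618 ; effort: 0.600 2.998 4.402
step 20 ; theta: -0.216 -0.428 -1.943 ; dq: 1.396 -0.480 -3.917 ; p_ee: 0.041 -0.219 0.597 ; effort: 0.586 3.262 4.519
step 21 ; theta: -0.189 -0.436 -2.021 ; dq: 1.404 -0.343 -3.868 ; p_ee: 0.038 -0.219 0.577 ; effort: 0.568 3.479 4.612
step 22 ; theta: -0.160 -0.442 -2.098 ; dq: 1.424 -0.185 -3.811 ; p_ee: 0.035 -0.217 0.558 ; effort: 0.550 3.644 4.678
step 23 ; theta: -0.132 -0.444 -2.173 ; dq: 1.464 -0.012 -3.750 ; p_ee: 0.032 -0.215 0.538 ; effort: 0.532 3.757 4.714
step 24 ; theta: -0.102 -0.442 -2.248 ; dq: 1.533 0.168 -3.684 ; p_ee: 0.029 -0.211 0.520 ; effort: 0.515 3.821 4.717
step 25 ; theta: -0.070 -0.437 -2.321 ; dq: 1.632 0.348 -3.615 ; p_ee: 0.026 -0.207 0.502 ; effort: 0.500 3.835 4.685
step 26 ; theta: -0.036 -0.428 -2.392 ; dq: 1.766 0.521 -3.543 ; p_ee: 0.023 -0.202 0.486 ; effort: 0.484 3.797 4.617
step 27 ; theta: 0.001 -0.416 -2.463 ; dq: 1.935 0.677 -3.467 ; p_ee: 0.020 -0.197 0.470 ; effort: 0.465 3.705 4.513
step 28 ; theta: 0.041 -0.401 -2.531 ; dq: 2.136 0.808 -3.384 ; p_ee: 0.018 -0.191 0.456 ; effort: 0.442 3.556 4.373
step 29 ; theta: 0.086 -0.384 -2.598 ; dq: 2.358 0.902 -3.289 ; p_ee: 0.015 -0.186 0.443 ; effort: 0.414 3.354 4.199
step 30 ; theta: 0.136 -0.366 -2.663 ; dq: 2.580 0.951 -3.173 ; p_ee: 0.014 -0.180 0.432 ; effort: 0.382 3.109 3.995
step 31 ; theta: 0.190 -0.346 -2.725 ; dq: 2.767 0.949 -3.019 ; p_ee: 0.012 -0.174 0.422 ; effort: 0.351 2.839 3.764
step 32 ; theta: 0.246 -0.328 -2.783 ; dq: 2.867 0.893 -2.807 ; p_ee: 0.011 -0.169 0.414 ; effort: 0.331 2.560 3.512
step 33 ; theta: 0.304 -0.311 -2.837 ; dq: 2.825 0.785 -2.516 ; p_ee: 0.010 -0.165 0.407 ; effort: 0.333 2.283 3.246
step 34 ; theta: 0.358 -0.297 -2.884 ; dq: 2.609 0.631 -2.137 ; p_ee: 0.010 -0.161 0.402 ; effort: 0.365 2.008 2.973
step 35 ; theta: 0.407 -0.286 -2.922 ; dq: 2.249 0.438 -1.697 ; p_ee: 0.010 -0.159 0.398 ; effort: 0.422 1.751 2.707
step 36 ; theta: 0.449 -0.280 -2.952 ; dq: 1.842 0.216 -1.254 ; p_ee: 0.009 -0.157 0.395 ; effort: 0.489 1.552 2.470
step 37 ; theta: 0.482 -0.278 -2.973 ; dq: 1.498 -0.022 -0.876 ; p_ee: 0.009 -0.157 0.393 ; effort: 0.545 1.455 2.282
step 38 ; theta: 0.510 -0.281 -2.988 ; dq: 1.270 -0.261 -0.593 ; p_ee: 0.008 -0.156 0.392 ; effort: 0.584 1.472 2.151
step 39 ; theta: 0.534 -0.288 -2.998 ; dq: 1.150 -0.490 -0.400 ; p_ee: 0.008 -0.157 0.390 ; effort: 0.611 1.586 2.071
step 40 ; theta: 0.557 -0.300 -3.005 ; dq: 1.103 -0.700 -0.274 ; p_ee: 0.007 -0.157 0.388 ; effort: 0.636 1.768 2.034
step 41 ; theta: 0.579 -0.316 -3.010 ; dq: 1.101 -0.887 -0.198 ; p_ee: 0.005 -0.158 0.387 ; effort: 0.665 1.993 2.028
step 42 ; theta: 0.601 -0.335 -3.013 ; dq: 1.124 -1.050 -0.157 ; p_ee: 0.004 -0.159 0.384 ; effort: 0.700 2.241 2.048
step 43 ; theta: 0.624 -0.358 -3.016 ; dq: 1.162 -1.187 -0.143 ; p_ee: 0.003 -0.160 0.382 ; effort: 0.743 2.500 2.087
step 44 ; theta: 0.648 -0.382 -3.019 ; dq: 1.207 -1.302 -0.149 ; p_ee: 0.002 -0.161 0.379 ; effort: 0.791 2.761 2.139
step 45 ; theta: 0.673 -0.409 -3.022 ; dq: 1.256 -1.396 -0.168 ; p_ee: 0.000 -0.163 0.376 ; effort: 0.842 3.017 2.200
step 46 ; theta: 0.698 -0.438 -3.026 ; dq: 1.305 -1.472 -0.197 ; p_ee: -0.002 -0.164 0.373 ; effort: 0.894 3.263 2.268
step 47 ; theta: 0.725 -0.468 -3.030 ; dq: 1.351 -1.534 -0.231 ; p_ee: -0.003 -0.165 0.369 ; effort: 0.944 3.496 2.339
step 48 ; theta: 0.752 -0.499 -3.035 ; dq: 1.393 -1.584 -0.267 ; p_ee: -0.005 -0.167 0.365 ; effort: 0.988 3.714 2.410
step 49 ; theta: 0.781 -0.531 -3.041 ; dq: 1.428 -1.625 -0.302 ; p_ee: -0.007 -0.168 0.361
final p_ee position (m): -0.007 -0.168 0.361


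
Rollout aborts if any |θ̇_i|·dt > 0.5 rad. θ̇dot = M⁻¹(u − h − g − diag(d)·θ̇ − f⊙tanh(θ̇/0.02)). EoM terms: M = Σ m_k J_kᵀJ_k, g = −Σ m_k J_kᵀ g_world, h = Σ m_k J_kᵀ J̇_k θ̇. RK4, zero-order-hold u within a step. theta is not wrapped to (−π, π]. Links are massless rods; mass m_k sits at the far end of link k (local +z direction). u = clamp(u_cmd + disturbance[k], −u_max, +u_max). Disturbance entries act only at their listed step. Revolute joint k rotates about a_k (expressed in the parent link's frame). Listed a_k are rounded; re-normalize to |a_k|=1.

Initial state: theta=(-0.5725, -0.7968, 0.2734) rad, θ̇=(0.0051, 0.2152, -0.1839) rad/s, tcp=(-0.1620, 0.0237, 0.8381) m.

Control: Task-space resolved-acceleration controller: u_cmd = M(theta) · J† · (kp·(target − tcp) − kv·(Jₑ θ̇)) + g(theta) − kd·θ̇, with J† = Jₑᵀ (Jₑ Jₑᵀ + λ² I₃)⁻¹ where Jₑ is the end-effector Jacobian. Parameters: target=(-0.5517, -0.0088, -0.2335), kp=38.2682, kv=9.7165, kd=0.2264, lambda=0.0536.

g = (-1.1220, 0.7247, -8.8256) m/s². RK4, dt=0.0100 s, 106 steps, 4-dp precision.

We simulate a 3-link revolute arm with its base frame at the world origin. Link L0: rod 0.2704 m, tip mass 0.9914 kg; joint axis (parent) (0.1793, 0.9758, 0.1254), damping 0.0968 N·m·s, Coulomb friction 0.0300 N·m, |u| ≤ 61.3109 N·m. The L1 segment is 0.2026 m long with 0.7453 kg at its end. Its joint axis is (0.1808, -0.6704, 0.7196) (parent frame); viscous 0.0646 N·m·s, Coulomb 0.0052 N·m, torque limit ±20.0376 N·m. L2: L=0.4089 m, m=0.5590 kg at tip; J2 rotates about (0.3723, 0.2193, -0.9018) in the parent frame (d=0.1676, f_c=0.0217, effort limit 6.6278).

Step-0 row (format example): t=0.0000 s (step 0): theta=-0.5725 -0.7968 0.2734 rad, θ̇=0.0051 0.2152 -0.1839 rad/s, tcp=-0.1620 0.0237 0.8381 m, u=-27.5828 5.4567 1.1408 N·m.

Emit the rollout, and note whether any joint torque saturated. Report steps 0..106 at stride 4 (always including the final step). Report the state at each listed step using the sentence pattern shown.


t=0.0400 s (step 4): theta=-0.6720 -0.9576 0.2044 rad, θ̇=-4.2227 -6.4365 -2.9286 rad/s, tcp=-0.1817 0.0218 0.8230 m, u=-16.3907 4.0054 1.2436 N·m.
t=0.0800 s (step 8): theta=-0.8692 -1.2242 0.0704 rad, θ̇=-5.3740 -6.4451 -3.3840 rad/s, tcp=-0.2395 0.0092 0.7849 m, u=-6.0611 1.3598 0.6556 N·m.
t=0.1200 s (step 12): theta=-1.0894 -1.4596 -0.0485 rad, θ̇=-5.5620 -5.3093 -2.4919 rad/s, tcp=-0.3251 -0.0108 0.7274 m, u=1.2363 -0.1558 -0.1175 N·m.
t=0.1600 s (step 16): theta=-1.3103 -1.6498 -0.1299 rad, θ̇=-5.4607 -4.2259 -1.6110 rad/s, tcp=-0.4210 -0.0311 0.6508 m, u=6.0019 -0.7894 -0.6903 N·m.
t=0.2000 s (step 20): theta=-1.5243 -1.7994 -0.1809 rad, θ̇=-5.2254 -3.2729 -0.9787 rad/s, tcp=-0.5125 -0.0473 0.5573 m, u=9.1074 -1.0319 -1.0661 N·m.
t=0.2400 s (step 24): theta=-1.7271 -1.9132 -0.2111 rad, θ̇=-4.9008 -2.4397 -0.5638 rad/s, tcp=-0.5900 -0.0575 0.4522 m, u=11.0766 -1.1547 -1.2962 N·m.
t=0.2800 s (step 28): theta=-1.9154 -1.9962 -0.2283 rad, θ̇=-4.5065 -1.7347 -0.3189 rad/s, tcp=-0.6490 -0.0619 0.3421 m, u=12.1898 -1.2707 -1.4158 N·m.
t=0.3200 s (step 32): theta=-2.0869 -2.0539 -0.2383 rad, θ̇=-4.0604 -1.1715 -0.2002 rad/s, tcp=-0.6886 -0.0617 0.2340 m, u=12.6237 -1.4059 -1.4506 N·m.
t=0.3600 s (step 36): theta=-2.2398 -2.0919 -0.2455 rad, θ̇=-3.5852 -0.7543 -0.1677 rad/s, tcp=-0.7110 -0.0585 0.1332 m, u=12.5268 -1.5458 -1.4233 N·m.
t=0.4000 s (step 40): theta=-2.3737 -2.1161 -0.2525 rad, θ̇=-3.1065 -0.4716 -0.1870 rad/s, tcp=-0.7197 -0.0539 0.0431 m, u=12.0425 -1.6658 -1.3554 N·m.
t=0.4400 s (step 44): theta=-2.4887 -2.1312 -0.2608 rad, θ̇=-2.6477 -0.3003 -0.2324 rad/s, tcp=-0.7187 -0.0489 -0.0344 m, u=11.3075 -1.7476 -1.2652 N·m.
t=0.4800 s (step 48): theta=-2.5860 -2.1412 -0.2712 rad, θ̇=-2.2260 -0.2118 -0.2864 rad/s, tcp=-0.7115 -0.0444 -0.0993 m, u=10.4409 -1.7855 -1.1672 N·m.
t=0.5200 s (step 52): theta=-2.6674 -2.1489 -0.2838 rad, θ̇=-1.8509 -0.1788 -0.3388 rad/s, tcp=-0.7011 -0.0408 -0.1524 m, u=9.5360 -1.7840 -1.0712 N·m.
t=0.5600 s (step 56): theta=-2.7348 -2.1560 -0.2983 rad, θ̇=-1.5257 -0.1788 -0.3847 rad/s, tcp=-0.6893 -0.0383 -0.1950 m, u=8.6587 -1.7531 -0.9830 N·m.
t=0.6000 s (step 60): theta=-2.7901 -2.1634 -0.3144 rad, θ̇=-1.2489 -0.1950 -0.4220 rad/s, tcp=-0.6776 -0.0368 -0.2286 m, u=7.8497 -1.7040 -0.9049 N·m.
t=0.6400 s (step 64): theta=-2.8353 -2.1716 -0.3319 rad, θ̇=-1.0167 -0.2166 -0.4507 rad/s, tcp=-0.6667 -0.0363 -0.2548 m, u=7.1298 -1.6465 -0.8376 N·m.
t=0.6800 s (step 68): theta=-2.8720 -2.1807 -0.3504 rad, θ̇=-0.8239 -0.2369 -0.4717 rad/s, tcp=-0.6570 -0.0365 -0.2748 m, u=6.5060 -1.5880 -0.7802 N·m.
t=0.7200 s (step 72): theta=-2.9017 -2.1905 -0.3696 rad, θ̇=-0.6653 -0.2526 -0.4861 rad/s, tcp=-0.6487 -0.0373 -0.2899 m, u=5.9762 -1.5332 -0.7315 N·m.
t=0.7600 s (step 76): theta=-2.9256 -2.2009 -0.3892 rad, θ̇=-0.5356 -0.2625 -0.4951 rad/s, tcp=-0.6416 -0.0384 -0.3011 m, u=5.5331 -1.4848 -0.6902 N·m.
t=0.8000 s (step 80): theta=-2.9449 -2.2115 -0.4091 rad, θ̇=-0.4302 -0.2668 -0.4998 rad/s, tcp=-0.6357 -0.0399 -0.3093 m, u=5.1669 -1.4436 -0.6549 N·m.
t=0.8400 s (step 84): theta=-2.9603 -2.2221 -0.4292 rad, θ̇=-0.3450 -0.2659 -0.5012 rad/s, tcp=-0.6308 -0.0414 -0.3150 m, u=4.8671 -1.4099 -0.6244 N·m.
t=0.8800 s (step 88): theta=-2.9727 -2.2327 -0.4492 rad, θ̇=-0.2765 -0.2611 -0.4999 rad/s, tcp=-0.6269 -0.0430 -0.3188 m, u=4.6235 -1.3831 -0.5977 N·m.
t=0.9200 s (step 92): theta=-2.9827 -2.2430 -0.4691 rad, θ̇=-0.2216 -0.2533 -0.4965 rad/s, tcp=-0.6236 -0.0445 -0.3212 m, u=4.4268 -1.3623 -0.5741 N·m.
t=0.9600 s (step 96): theta=-2.9906 -2.2529 -0.4889 rad, θ̇=-0.1779 -0.2434 -0.4916 rad/s, tcp=-0.6210 -0.0459 -0.3225 m, u=4.2688 -1.3466 -0.5529 N·m.
t=1.0000 s (step 100): theta=-2.9970 -2.2624 -0.5084 rad, θ̇=-0.1432 -0.2323 -0.4855 rad/s, tcp=-0.6188 -0.0471 -0.3230 m, u=4.1424 -1.3351 -0.5336 N·m.
t=1.0400 s (step 104): theta=-3.0022 -2.2715 -0.5277 rad, θ̇=-0.1157 -0.2206 -0.4784 rad/s, tcp=-0.6171 -0.0483 -0.3228 m, u=4.0416 -1.3269 -0.5158 N·m.
t=1.0600 s (step 106): theta=-3.0044 -2.2758 -0.5372 rad, θ̇=-0.1042 -0.2147 -0.4746 rad/s, tcp=-0.6163 -0.0488 -0.3226 m.
any joint saturated: no
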